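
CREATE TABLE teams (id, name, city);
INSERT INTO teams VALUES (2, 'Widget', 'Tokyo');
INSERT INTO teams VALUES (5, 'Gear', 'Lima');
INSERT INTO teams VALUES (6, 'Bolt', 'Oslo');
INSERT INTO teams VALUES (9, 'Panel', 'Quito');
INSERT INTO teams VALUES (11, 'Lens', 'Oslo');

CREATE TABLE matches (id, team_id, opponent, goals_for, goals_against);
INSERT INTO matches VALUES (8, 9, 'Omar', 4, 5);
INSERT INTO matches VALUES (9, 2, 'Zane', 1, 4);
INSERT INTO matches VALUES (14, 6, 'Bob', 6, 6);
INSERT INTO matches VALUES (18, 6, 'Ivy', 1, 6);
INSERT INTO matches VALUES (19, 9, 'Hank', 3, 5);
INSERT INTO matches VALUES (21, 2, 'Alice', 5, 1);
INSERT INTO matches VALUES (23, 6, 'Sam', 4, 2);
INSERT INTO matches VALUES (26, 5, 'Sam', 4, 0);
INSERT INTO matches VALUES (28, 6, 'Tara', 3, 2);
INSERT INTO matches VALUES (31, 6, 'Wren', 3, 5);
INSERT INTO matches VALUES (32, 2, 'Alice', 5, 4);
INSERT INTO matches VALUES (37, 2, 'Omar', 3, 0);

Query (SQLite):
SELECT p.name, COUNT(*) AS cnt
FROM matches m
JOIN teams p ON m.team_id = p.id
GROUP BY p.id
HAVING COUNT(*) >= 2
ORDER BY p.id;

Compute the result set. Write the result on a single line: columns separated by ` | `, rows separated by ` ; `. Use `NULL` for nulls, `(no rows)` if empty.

Join each matches row to its teams via team_id.
Group joined rows by teams.id; compute COUNT(*) per group.
HAVING: keep groups with count ≥ 2.
  2: ids {9, 21, 32, 37} → COUNT(*)=4
  5: ids {26} → COUNT(*)=1
  6: ids {14, 18, 23, 28, 31} → COUNT(*)=5
  9: ids {8, 19} → COUNT(*)=2

Widget | 4 ; Bolt | 5 ; Panel | 2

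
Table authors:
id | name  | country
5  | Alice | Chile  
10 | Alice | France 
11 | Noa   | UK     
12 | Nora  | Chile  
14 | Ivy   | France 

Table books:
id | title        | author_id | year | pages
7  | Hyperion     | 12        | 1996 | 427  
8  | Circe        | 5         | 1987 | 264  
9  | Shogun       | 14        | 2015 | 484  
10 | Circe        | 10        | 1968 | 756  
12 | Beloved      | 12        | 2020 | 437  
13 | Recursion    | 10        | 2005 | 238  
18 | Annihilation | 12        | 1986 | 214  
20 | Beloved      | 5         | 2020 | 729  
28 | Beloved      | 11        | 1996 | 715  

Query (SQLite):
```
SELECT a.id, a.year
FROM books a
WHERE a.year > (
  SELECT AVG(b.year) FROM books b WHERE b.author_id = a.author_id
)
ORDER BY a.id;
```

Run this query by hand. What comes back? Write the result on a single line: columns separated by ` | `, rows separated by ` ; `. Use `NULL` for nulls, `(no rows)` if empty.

For each books row a, compute AVG(year) over rows sharing a.author_id.
Keep row a if a.year > that per-group AVG.
  author_id=5: AVG(year) = 2003.5
  author_id=10: AVG(year) = 1986.5
  author_id=11: AVG(year) = 1996.0
  author_id=12: AVG(year) = 2000.666667
  author_id=14: AVG(year) = 2015.0

12 | 2020 ; 13 | 2005 ; 20 | 2020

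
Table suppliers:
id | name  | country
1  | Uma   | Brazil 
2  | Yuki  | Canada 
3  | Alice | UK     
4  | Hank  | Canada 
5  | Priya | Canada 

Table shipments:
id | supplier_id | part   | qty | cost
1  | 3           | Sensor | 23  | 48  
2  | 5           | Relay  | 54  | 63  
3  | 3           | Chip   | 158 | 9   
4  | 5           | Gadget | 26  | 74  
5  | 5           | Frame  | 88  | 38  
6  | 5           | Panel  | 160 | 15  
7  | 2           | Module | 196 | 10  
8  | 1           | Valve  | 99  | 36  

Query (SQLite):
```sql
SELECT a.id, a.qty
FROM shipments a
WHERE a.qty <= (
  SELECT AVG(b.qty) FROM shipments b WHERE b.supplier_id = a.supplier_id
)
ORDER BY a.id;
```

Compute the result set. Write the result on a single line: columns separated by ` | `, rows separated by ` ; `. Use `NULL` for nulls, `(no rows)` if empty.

1 | 23 ; 2 | 54 ; 4 | 26 ; 7 | 196 ; 8 | 99

For each shipments row a, compute AVG(qty) over rows sharing a.supplier_id.
Keep row a if a.qty <= that per-group AVG.
  supplier_id=1: AVG(qty) = 99.0
  supplier_id=2: AVG(qty) = 196.0
  supplier_id=3: AVG(qty) = 90.5
  supplier_id=5: AVG(qty) = 82.0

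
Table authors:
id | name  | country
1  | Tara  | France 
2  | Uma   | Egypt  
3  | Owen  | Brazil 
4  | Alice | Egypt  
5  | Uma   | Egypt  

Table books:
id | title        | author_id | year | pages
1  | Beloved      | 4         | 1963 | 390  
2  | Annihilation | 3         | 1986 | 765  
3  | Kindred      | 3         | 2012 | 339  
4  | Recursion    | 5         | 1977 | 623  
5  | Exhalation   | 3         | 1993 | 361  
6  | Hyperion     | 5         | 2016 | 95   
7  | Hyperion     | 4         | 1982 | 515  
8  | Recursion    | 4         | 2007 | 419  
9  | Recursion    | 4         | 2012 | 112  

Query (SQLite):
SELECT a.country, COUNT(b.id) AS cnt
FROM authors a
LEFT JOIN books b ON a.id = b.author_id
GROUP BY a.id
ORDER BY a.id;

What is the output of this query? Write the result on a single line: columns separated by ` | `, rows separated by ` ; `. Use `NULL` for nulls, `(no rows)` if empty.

France | 0 ; Egypt | 0 ; Brazil | 3 ; Egypt | 4 ; Egypt | 2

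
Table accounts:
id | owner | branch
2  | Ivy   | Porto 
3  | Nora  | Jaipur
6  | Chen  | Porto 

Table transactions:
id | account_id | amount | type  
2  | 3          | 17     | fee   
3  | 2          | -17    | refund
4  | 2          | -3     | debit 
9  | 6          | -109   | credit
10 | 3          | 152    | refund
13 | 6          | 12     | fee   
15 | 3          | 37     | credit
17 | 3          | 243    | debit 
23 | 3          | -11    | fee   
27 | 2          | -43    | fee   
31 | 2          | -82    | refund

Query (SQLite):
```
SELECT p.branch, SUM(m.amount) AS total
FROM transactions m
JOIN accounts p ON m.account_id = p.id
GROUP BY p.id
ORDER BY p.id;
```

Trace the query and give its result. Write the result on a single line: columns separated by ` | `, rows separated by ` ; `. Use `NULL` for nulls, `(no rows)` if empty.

Join each transactions row to its accounts via account_id.
Group joined rows by accounts.id; compute SUM(m.amount) per group.
  2: ids {3, 4, 27, 31} → SUM(m.amount)=-145
  3: ids {2, 10, 15, 17, 23} → SUM(m.amount)=438
  6: ids {9, 13} → SUM(m.amount)=-97

Porto | -145 ; Jaipur | 438 ; Porto | -97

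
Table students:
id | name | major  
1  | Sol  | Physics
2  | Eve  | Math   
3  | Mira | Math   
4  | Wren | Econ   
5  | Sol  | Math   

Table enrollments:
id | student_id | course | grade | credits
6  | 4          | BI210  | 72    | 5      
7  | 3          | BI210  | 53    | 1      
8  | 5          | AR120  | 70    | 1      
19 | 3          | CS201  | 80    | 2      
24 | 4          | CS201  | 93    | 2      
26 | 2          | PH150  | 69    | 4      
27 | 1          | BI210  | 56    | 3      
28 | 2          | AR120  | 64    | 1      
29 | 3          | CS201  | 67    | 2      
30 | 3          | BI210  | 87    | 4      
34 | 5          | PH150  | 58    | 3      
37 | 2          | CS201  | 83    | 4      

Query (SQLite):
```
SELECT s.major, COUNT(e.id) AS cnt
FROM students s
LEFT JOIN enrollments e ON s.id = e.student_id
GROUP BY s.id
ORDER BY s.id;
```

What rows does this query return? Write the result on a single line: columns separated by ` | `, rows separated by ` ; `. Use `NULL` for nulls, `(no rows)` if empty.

Physics | 1 ; Math | 3 ; Math | 4 ; Econ | 2 ; Math | 2

LEFT JOIN keeps every students row; unmatched ones get NULL for enrollments columns.
Group by students.id and compute COUNT(e.id). COUNT(col) of an all-NULL group is 0.
  1: ids {27} → COUNT(e.id)=1
  2: ids {26, 28, 37} → COUNT(e.id)=3
  3: ids {7, 19, 29, 30} → COUNT(e.id)=4
  4: ids {6, 24} → COUNT(e.id)=2
  5: ids {8, 34} → COUNT(e.id)=2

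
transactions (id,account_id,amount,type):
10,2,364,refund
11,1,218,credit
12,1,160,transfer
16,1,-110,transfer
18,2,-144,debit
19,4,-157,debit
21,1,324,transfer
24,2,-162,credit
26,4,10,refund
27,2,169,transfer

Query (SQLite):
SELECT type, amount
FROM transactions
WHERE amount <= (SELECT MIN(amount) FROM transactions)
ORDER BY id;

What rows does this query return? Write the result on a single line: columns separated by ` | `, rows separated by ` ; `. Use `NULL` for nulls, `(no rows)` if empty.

credit | -162

Scalar subquery: MIN(amount) over all transactions rows = -162.
Keep rows where amount <= that value.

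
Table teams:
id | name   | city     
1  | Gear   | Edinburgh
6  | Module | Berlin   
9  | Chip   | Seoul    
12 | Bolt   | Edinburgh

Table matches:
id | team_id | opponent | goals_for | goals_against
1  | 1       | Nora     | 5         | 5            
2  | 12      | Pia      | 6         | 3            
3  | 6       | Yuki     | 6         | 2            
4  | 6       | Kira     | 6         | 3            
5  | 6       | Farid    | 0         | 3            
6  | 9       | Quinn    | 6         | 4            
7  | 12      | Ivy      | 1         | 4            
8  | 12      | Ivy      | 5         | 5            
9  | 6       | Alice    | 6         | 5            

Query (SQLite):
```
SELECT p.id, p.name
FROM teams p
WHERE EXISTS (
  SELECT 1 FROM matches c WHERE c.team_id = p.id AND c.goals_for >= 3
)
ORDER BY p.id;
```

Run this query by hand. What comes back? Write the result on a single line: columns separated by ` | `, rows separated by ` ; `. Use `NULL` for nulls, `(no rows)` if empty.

For each teams row, check whether any matches with matching team_id has goals_for >= 3.
Keep rows where that is true.

1 | Gear ; 6 | Module ; 9 | Chip ; 12 | Bolt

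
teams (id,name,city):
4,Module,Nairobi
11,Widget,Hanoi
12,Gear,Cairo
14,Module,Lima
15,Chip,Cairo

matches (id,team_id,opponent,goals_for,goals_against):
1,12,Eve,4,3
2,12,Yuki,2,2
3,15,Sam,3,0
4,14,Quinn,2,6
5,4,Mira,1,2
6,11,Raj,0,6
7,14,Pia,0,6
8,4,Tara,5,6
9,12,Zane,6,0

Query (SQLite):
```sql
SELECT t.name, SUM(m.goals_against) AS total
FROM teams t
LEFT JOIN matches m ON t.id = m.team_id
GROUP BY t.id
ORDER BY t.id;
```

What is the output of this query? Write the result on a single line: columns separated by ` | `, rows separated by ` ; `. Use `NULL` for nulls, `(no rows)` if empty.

Module | 8 ; Widget | 6 ; Gear | 5 ; Module | 12 ; Chip | 0

LEFT JOIN keeps every teams row; unmatched ones get NULL for matches columns.
Group by teams.id and compute SUM(m.goals_against). SUM over an all-NULL group is NULL.
  4: ids {5, 8} → SUM(m.goals_against)=8
  11: ids {6} → SUM(m.goals_against)=6
  12: ids {1, 2, 9} → SUM(m.goals_against)=5
  14: ids {4, 7} → SUM(m.goals_against)=12
  15: ids {3} → SUM(m.goals_against)=0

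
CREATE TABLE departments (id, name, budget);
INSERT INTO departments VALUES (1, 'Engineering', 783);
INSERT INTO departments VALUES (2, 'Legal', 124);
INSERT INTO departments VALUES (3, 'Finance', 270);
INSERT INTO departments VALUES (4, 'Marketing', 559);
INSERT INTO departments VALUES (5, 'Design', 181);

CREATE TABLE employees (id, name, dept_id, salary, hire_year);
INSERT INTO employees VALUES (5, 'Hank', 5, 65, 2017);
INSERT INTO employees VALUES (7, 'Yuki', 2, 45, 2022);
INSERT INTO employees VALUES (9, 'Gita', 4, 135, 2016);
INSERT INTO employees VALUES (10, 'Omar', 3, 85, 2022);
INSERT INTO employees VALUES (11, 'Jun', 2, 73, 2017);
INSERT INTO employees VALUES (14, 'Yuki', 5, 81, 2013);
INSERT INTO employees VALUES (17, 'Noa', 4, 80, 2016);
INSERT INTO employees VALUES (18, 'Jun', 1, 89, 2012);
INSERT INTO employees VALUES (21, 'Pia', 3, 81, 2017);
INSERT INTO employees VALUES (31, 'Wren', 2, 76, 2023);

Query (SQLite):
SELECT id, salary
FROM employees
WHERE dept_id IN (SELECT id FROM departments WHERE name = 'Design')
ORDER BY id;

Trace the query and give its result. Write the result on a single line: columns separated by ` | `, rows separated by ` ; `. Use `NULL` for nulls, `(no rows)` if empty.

5 | 65 ; 14 | 81

Inner query: departments.id where name = 'Design'.
Outer: keep employees rows whose dept_id is in that set.
Inner query → {5}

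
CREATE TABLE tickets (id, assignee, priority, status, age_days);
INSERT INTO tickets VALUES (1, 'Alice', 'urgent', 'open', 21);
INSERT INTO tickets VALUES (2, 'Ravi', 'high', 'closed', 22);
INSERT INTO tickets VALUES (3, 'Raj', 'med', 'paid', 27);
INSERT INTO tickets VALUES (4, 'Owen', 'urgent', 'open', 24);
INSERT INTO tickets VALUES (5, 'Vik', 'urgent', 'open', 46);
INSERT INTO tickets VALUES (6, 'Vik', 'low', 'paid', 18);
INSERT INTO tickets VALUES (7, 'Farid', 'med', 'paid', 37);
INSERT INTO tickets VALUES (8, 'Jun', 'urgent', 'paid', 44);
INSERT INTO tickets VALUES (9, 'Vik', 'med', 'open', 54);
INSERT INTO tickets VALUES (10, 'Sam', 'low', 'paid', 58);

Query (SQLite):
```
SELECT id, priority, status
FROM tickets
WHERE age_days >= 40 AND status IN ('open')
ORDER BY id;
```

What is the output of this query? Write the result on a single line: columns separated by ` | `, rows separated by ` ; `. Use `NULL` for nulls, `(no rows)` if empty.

age_days >= 40: ids {5, 8, 9, 10}
status IN ('open'): ids {1, 4, 5, 9}
Combine with AND.

5 | urgent | open ; 9 | med | open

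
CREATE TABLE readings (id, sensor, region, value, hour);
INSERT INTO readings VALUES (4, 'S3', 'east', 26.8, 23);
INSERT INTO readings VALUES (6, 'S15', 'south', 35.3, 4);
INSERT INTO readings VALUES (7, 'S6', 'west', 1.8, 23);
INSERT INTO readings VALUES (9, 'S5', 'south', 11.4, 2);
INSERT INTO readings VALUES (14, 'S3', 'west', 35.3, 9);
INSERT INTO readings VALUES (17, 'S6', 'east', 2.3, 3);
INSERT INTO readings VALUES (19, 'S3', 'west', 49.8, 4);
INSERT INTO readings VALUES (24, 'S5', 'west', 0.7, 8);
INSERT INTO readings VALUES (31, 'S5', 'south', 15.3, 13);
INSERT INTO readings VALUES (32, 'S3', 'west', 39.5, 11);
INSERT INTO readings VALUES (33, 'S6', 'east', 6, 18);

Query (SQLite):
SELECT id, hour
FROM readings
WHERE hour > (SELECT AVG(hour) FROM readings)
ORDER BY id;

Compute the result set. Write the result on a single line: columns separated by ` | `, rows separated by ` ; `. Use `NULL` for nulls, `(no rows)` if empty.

Scalar subquery: AVG(hour) over all readings rows = 10.727273 (≈; comparison uses full precision).
Keep rows where hour > that value.

4 | 23 ; 7 | 23 ; 31 | 13 ; 32 | 11 ; 33 | 18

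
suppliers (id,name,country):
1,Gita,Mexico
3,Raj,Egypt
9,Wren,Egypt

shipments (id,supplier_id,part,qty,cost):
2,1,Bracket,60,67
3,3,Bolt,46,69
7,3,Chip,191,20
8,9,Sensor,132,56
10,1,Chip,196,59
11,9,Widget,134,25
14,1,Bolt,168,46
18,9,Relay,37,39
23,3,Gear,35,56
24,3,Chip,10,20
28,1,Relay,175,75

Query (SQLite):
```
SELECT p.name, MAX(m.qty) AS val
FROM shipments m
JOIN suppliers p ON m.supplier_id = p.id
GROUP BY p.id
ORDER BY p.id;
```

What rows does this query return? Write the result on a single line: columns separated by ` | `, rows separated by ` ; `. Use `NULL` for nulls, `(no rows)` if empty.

Gita | 196 ; Raj | 191 ; Wren | 134

Join each shipments row to its suppliers via supplier_id.
Group joined rows by suppliers.id; compute MAX(m.qty) per group.
  1: ids {2, 10, 14, 28} → MAX(m.qty)=196
  3: ids {3, 7, 23, 24} → MAX(m.qty)=191
  9: ids {8, 11, 18} → MAX(m.qty)=134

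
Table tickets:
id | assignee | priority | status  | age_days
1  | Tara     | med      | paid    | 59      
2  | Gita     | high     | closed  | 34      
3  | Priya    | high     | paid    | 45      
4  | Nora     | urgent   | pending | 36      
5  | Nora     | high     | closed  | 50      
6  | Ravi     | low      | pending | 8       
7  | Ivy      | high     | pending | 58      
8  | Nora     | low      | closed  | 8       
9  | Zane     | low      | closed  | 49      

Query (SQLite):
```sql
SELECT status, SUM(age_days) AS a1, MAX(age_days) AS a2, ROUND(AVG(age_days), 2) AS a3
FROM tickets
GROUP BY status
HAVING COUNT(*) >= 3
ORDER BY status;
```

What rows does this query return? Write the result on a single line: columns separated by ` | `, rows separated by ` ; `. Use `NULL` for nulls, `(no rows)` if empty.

closed | 141 | 50 | 35.25 ; pending | 102 | 58 | 34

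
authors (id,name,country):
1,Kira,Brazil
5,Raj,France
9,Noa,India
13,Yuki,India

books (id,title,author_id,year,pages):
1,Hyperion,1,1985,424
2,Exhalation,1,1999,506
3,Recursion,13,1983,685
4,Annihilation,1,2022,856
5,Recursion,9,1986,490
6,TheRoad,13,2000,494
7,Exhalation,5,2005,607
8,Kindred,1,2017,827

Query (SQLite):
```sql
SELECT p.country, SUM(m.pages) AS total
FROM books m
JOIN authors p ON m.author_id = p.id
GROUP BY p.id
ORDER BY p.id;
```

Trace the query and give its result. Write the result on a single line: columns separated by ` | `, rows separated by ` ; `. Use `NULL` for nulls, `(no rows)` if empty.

Join each books row to its authors via author_id.
Group joined rows by authors.id; compute SUM(m.pages) per group.
  1: ids {1, 2, 4, 8} → SUM(m.pages)=2613
  5: ids {7} → SUM(m.pages)=607
  9: ids {5} → SUM(m.pages)=490
  13: ids {3, 6} → SUM(m.pages)=1179

Brazil | 2613 ; France | 607 ; India | 490 ; India | 1179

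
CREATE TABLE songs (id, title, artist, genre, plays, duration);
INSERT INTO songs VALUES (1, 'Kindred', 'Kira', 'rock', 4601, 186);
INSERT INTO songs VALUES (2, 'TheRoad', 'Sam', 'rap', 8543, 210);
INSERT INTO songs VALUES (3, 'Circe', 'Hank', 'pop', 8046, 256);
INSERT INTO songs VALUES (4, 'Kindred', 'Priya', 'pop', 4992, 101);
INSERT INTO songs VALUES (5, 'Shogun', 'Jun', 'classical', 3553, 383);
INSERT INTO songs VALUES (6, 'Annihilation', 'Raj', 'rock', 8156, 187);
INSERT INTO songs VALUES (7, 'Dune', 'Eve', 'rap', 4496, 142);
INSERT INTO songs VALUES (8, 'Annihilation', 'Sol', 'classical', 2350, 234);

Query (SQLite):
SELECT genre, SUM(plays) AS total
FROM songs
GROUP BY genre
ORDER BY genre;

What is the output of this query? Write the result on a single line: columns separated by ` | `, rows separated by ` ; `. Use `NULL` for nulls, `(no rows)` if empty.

classical | 5903 ; pop | 13038 ; rap | 13039 ; rock | 12757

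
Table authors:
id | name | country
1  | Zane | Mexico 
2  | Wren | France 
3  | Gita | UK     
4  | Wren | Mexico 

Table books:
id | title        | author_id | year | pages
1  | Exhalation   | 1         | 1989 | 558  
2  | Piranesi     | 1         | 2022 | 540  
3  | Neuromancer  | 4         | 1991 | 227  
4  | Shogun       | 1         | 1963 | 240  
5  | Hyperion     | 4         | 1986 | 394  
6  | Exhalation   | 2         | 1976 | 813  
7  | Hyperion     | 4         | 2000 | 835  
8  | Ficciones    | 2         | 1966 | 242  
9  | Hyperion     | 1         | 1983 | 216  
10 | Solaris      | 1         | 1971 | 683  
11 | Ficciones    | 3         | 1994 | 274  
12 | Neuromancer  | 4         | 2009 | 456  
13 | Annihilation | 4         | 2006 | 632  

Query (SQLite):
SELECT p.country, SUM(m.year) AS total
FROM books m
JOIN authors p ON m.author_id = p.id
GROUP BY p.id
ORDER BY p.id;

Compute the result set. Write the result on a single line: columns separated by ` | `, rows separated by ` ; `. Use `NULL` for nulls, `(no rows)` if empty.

Join each books row to its authors via author_id.
Group joined rows by authors.id; compute SUM(m.year) per group.
  1: ids {1, 2, 4, 9, 10} → SUM(m.year)=9928
  2: ids {6, 8} → SUM(m.year)=3942
  3: ids {11} → SUM(m.year)=1994
  4: ids {3, 5, 7, 12, 13} → SUM(m.year)=9992

Mexico | 9928 ; France | 3942 ; UK | 1994 ; Mexico | 9992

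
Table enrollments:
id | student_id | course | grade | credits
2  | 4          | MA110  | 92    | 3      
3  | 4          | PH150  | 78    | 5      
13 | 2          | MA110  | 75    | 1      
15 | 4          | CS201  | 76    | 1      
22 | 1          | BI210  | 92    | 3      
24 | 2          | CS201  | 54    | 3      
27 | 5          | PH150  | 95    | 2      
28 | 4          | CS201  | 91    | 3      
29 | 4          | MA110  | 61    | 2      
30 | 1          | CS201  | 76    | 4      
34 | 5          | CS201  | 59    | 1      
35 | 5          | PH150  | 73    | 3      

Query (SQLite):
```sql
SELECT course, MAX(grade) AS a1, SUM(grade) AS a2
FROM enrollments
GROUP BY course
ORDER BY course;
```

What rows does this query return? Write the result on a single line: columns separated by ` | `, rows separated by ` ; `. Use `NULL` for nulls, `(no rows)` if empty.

BI210 | 92 | 92 ; CS201 | 91 | 356 ; MA110 | 92 | 228 ; PH150 | 95 | 246

Group enrollments by course.
Per group compute: MAX(grade), SUM(grade).
  BI210: ids {22} → MAX(grade)=92, SUM(grade)=92
  CS201: ids {15, 24, 28, 30, 34} → MAX(grade)=91, SUM(grade)=356
  MA110: ids {2, 13, 29} → MAX(grade)=92, SUM(grade)=228
  PH150: ids {3, 27, 35} → MAX(grade)=95, SUM(grade)=246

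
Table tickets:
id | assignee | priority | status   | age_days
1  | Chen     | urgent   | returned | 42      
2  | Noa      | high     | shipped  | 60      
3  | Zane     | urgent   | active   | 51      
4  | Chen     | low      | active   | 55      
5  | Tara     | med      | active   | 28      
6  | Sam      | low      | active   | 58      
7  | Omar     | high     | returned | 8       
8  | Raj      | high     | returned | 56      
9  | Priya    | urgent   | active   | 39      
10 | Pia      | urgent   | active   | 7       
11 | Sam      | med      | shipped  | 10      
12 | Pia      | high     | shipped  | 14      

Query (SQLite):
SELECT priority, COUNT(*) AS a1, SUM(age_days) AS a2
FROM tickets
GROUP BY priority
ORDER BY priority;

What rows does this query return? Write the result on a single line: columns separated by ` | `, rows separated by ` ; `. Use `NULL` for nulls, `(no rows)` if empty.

Group tickets by priority.
Per group compute: COUNT(*), SUM(age_days).
  high: ids {2, 7, 8, 12} → COUNT(*)=4, SUM(age_days)=138
  low: ids {4, 6} → COUNT(*)=2, SUM(age_days)=113
  med: ids {5, 11} → COUNT(*)=2, SUM(age_days)=38
  urgent: ids {1, 3, 9, 10} → COUNT(*)=4, SUM(age_days)=139

high | 4 | 138 ; low | 2 | 113 ; med | 2 | 38 ; urgent | 4 | 139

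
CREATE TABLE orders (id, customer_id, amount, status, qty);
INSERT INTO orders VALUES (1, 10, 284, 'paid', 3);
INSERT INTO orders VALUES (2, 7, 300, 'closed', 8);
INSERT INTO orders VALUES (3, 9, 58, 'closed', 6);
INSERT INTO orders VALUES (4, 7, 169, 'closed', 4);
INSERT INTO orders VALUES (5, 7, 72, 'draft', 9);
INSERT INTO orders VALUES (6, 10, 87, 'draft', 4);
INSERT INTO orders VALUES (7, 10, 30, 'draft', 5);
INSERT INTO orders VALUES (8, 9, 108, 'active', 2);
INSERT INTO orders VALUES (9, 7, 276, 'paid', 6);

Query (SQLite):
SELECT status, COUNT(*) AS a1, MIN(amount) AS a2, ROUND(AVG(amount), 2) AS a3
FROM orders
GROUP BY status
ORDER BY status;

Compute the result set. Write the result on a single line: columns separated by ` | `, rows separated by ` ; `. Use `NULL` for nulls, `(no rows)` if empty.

active | 1 | 108 | 108 ; closed | 3 | 58 | 175.67 ; draft | 3 | 30 | 63 ; paid | 2 | 276 | 280

Group orders by status.
Per group compute: COUNT(*), MIN(amount), ROUND(AVG(amount), 2).
  active: ids {8} → COUNT(*)=1, MIN(amount)=108, ROUND(AVG(amount), 2)=108
  closed: ids {2, 3, 4} → COUNT(*)=3, MIN(amount)=58, ROUND(AVG(amount), 2)=175.67
  draft: ids {5, 6, 7} → COUNT(*)=3, MIN(amount)=30, ROUND(AVG(amount), 2)=63
  paid: ids {1, 9} → COUNT(*)=2, MIN(amount)=276, ROUND(AVG(amount), 2)=280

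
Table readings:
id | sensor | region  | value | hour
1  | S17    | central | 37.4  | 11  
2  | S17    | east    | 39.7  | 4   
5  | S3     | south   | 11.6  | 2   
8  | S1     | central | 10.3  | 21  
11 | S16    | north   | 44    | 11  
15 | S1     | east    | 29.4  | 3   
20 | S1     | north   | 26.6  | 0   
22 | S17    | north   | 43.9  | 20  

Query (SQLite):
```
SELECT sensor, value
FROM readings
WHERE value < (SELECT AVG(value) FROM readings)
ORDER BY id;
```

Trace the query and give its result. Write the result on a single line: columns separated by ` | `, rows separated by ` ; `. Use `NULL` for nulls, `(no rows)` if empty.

S3 | 11.6 ; S1 | 10.3 ; S1 | 29.4 ; S1 | 26.6

Scalar subquery: AVG(value) over all readings rows = 30.3625.
Keep rows where value < that value.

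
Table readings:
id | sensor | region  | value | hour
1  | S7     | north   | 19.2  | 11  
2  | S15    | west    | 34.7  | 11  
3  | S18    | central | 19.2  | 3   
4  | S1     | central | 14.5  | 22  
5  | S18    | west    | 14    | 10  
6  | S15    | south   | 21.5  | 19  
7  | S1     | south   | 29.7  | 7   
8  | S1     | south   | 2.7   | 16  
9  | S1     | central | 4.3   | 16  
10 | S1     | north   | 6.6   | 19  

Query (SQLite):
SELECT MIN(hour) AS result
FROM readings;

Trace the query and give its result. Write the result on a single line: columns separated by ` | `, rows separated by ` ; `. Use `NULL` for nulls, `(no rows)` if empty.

3

All hour values: [11, 11, 3, 22, 10, 19, 7, 16, 16, 19].
MIN of non-NULL values = 3.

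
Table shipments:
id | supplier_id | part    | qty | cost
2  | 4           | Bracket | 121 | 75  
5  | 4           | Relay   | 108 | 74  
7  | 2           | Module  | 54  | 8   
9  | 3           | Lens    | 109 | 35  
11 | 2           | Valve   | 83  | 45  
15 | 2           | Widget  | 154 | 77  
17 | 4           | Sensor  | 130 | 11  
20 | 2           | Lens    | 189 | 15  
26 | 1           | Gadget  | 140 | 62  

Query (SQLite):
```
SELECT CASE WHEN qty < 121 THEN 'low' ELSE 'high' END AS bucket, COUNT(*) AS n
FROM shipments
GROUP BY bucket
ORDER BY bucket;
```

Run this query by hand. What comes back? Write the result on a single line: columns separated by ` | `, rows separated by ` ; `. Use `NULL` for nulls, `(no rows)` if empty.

Bucket rows by qty < 121 → 'low' else 'high'; count each bucket.

high | 5 ; low | 4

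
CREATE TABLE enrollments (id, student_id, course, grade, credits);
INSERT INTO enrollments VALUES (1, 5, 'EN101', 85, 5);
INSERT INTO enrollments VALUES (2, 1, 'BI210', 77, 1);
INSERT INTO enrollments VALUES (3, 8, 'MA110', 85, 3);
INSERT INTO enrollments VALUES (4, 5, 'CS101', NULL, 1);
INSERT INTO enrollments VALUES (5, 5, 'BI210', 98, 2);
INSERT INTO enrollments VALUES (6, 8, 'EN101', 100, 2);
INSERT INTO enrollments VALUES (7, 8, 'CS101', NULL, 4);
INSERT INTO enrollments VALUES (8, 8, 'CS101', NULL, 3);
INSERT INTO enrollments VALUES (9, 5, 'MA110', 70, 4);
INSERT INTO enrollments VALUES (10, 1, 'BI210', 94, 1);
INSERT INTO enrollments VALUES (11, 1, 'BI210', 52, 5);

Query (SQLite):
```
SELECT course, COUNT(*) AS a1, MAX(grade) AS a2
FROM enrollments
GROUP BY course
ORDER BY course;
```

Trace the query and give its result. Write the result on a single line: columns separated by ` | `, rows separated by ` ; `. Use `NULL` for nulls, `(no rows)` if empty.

BI210 | 4 | 98 ; CS101 | 3 | NULL ; EN101 | 2 | 100 ; MA110 | 2 | 85

Group enrollments by course.
Per group compute: COUNT(*), MAX(grade).
  BI210: ids {2, 5, 10, 11} → COUNT(*)=4, MAX(grade)=98
  CS101: ids {4, 7, 8} → COUNT(*)=3, MAX(grade)=NULL
  EN101: ids {1, 6} → COUNT(*)=2, MAX(grade)=100
  MA110: ids {3, 9} → COUNT(*)=2, MAX(grade)=85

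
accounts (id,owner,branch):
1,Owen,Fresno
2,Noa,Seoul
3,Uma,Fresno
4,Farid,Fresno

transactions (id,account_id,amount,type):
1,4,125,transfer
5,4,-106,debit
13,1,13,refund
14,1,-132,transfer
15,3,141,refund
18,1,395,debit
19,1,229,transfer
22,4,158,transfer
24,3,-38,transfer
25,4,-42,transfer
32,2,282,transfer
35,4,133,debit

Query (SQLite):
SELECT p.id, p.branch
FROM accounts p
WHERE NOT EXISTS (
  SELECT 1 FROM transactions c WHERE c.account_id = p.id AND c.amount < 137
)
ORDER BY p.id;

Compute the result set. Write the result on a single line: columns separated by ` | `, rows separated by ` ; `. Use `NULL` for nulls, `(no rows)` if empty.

For each accounts row, check whether any transactions with matching account_id has amount < 137.
Keep rows where that is false.

2 | Seoul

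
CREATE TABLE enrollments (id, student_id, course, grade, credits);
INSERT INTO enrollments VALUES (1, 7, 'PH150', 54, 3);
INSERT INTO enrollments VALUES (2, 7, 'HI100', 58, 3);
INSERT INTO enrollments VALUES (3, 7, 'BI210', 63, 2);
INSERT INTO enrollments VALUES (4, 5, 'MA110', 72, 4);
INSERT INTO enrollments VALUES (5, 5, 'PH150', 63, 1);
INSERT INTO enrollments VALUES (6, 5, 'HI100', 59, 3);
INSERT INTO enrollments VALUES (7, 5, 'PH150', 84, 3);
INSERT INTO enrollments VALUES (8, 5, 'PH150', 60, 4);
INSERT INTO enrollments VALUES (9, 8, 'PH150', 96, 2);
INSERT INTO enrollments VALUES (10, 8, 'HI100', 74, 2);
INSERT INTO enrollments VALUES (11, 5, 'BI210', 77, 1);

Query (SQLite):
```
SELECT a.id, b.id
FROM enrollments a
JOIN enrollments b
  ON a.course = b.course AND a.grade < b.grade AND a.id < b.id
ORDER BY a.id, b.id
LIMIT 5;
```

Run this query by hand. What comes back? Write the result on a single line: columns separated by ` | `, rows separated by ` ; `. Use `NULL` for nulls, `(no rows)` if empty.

Pairs (a,b) with same course, a.grade < b.grade, a.id < b.id.
course groups: BI210:{3,11} HI100:{2,6,10} MA110:{4} PH150:{1,5,7,8,9}
Ordered by (a.id, b.id); first 5.

1 | 5 ; 1 | 7 ; 1 | 8 ; 1 | 9 ; 2 | 6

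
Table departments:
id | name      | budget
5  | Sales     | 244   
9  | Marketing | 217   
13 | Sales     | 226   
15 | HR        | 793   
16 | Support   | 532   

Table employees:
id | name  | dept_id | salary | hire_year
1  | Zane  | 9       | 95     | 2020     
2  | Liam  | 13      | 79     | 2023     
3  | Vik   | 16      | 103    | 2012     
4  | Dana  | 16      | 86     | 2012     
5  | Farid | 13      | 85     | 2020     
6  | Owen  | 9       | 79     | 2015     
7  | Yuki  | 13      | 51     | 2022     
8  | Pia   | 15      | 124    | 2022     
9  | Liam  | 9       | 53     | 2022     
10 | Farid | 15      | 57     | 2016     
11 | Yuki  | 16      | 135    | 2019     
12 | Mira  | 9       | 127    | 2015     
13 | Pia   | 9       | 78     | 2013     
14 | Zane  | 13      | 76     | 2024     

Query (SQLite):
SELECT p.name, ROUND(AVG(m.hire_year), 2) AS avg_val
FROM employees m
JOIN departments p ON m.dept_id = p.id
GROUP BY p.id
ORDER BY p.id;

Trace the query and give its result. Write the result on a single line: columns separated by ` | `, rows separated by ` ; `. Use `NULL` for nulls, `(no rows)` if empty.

Marketing | 2017 ; Sales | 2022.25 ; HR | 2019 ; Support | 2014.33

Join each employees row to its departments via dept_id.
Group joined rows by departments.id; compute ROUND(AVG(m.hire_year), 2) per group.
  9: ids {1, 6, 9, 12, 13} → ROUND(AVG(m.hire_year), 2)=2017
  13: ids {2, 5, 7, 14} → ROUND(AVG(m.hire_year), 2)=2022.25
  15: ids {8, 10} → ROUND(AVG(m.hire_year), 2)=2019
  16: ids {3, 4, 11} → ROUND(AVG(m.hire_year), 2)=2014.33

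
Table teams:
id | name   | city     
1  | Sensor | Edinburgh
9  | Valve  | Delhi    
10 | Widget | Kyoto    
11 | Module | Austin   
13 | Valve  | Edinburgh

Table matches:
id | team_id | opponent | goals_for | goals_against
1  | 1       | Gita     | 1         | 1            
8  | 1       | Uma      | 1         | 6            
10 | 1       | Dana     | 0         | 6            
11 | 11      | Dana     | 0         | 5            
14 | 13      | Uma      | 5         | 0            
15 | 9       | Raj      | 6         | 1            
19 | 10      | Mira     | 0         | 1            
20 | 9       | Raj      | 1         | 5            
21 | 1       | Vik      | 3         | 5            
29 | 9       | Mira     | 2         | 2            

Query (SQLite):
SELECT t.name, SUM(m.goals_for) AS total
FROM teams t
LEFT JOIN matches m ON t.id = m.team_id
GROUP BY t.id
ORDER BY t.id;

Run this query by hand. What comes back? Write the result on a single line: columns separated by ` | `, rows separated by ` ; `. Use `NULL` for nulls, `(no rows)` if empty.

Sensor | 5 ; Valve | 9 ; Widget | 0 ; Module | 0 ; Valve | 5

LEFT JOIN keeps every teams row; unmatched ones get NULL for matches columns.
Group by teams.id and compute SUM(m.goals_for). SUM over an all-NULL group is NULL.
  1: ids {1, 8, 10, 21} → SUM(m.goals_for)=5
  9: ids {15, 20, 29} → SUM(m.goals_for)=9
  10: ids {19} → SUM(m.goals_for)=0
  11: ids {11} → SUM(m.goals_for)=0
  13: ids {14} → SUM(m.goals_for)=5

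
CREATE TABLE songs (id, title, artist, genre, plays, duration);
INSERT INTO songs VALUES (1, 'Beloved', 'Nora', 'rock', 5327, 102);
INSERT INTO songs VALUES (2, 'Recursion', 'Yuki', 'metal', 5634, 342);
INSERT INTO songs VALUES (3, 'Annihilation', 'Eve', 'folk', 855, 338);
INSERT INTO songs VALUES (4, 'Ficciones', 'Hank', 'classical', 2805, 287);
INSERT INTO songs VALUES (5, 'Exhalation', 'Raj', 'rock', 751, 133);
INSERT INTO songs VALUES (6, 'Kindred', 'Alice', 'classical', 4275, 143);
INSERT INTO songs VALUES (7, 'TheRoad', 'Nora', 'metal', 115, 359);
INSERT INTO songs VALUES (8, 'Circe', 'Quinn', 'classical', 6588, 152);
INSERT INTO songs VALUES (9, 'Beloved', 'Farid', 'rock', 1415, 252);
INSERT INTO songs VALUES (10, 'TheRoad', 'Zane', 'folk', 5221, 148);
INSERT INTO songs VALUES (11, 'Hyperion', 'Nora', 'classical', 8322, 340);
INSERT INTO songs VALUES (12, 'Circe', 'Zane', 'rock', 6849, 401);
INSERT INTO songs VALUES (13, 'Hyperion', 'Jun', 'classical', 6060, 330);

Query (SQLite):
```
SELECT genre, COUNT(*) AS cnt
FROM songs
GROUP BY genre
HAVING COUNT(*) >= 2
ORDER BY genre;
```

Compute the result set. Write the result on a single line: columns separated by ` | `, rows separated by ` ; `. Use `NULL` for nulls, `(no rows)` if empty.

Partition songs by genre; compute COUNT(*) within each group.
HAVING: keep groups with count ≥ 2.
  classical: ids {4, 6, 8, 11, 13} → COUNT(*)=5
  folk: ids {3, 10} → COUNT(*)=2
  metal: ids {2, 7} → COUNT(*)=2
  rock: ids {1, 5, 9, 12} → COUNT(*)=4

classical | 5 ; folk | 2 ; metal | 2 ; rock | 4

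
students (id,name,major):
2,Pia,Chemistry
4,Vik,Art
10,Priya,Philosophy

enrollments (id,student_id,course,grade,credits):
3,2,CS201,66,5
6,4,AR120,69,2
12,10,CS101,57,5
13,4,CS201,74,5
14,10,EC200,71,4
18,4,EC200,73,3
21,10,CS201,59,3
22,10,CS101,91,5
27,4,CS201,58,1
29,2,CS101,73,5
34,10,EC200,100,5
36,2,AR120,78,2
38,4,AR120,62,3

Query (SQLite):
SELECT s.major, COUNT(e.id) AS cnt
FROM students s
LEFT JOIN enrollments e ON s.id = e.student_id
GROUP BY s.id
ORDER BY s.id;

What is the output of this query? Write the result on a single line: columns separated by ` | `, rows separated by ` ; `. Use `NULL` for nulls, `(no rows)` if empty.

Chemistry | 3 ; Art | 5 ; Philosophy | 5

LEFT JOIN keeps every students row; unmatched ones get NULL for enrollments columns.
Group by students.id and compute COUNT(e.id). COUNT(col) of an all-NULL group is 0.
  2: ids {3, 29, 36} → COUNT(e.id)=3
  4: ids {6, 13, 18, 27, 38} → COUNT(e.id)=5
  10: ids {12, 14, 21, 22, 34} → COUNT(e.id)=5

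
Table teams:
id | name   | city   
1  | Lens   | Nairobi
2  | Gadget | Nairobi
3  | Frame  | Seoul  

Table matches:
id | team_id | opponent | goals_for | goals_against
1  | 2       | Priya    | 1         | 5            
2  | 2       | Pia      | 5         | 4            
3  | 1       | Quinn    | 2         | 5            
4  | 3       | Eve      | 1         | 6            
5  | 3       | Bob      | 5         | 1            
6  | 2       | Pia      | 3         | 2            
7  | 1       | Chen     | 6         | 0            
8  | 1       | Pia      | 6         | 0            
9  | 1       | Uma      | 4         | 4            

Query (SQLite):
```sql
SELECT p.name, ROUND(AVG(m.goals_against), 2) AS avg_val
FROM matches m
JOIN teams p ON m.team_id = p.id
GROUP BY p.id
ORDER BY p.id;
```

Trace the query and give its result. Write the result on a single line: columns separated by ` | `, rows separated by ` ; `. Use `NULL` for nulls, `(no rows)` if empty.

Join each matches row to its teams via team_id.
Group joined rows by teams.id; compute ROUND(AVG(m.goals_against), 2) per group.
  1: ids {3, 7, 8, 9} → ROUND(AVG(m.goals_against), 2)=2.25
  2: ids {1, 2, 6} → ROUND(AVG(m.goals_against), 2)=3.67
  3: ids {4, 5} → ROUND(AVG(m.goals_against), 2)=3.5

Lens | 2.25 ; Gadget | 3.67 ; Frame | 3.5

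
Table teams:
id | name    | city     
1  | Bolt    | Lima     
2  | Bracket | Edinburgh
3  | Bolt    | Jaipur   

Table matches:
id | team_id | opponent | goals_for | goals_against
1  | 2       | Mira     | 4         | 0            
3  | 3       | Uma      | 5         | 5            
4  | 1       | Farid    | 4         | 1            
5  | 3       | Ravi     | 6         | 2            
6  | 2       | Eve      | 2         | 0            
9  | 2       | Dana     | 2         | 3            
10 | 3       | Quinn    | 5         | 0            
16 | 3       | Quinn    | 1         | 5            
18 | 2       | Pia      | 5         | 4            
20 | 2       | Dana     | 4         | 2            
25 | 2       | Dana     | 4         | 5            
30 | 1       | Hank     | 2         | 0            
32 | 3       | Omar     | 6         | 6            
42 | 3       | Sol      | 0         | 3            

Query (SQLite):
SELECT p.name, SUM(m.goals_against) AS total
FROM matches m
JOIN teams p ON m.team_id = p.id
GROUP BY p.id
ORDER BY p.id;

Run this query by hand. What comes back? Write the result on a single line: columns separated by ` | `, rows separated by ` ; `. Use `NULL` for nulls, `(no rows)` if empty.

Join each matches row to its teams via team_id.
Group joined rows by teams.id; compute SUM(m.goals_against) per group.
  1: ids {4, 30} → SUM(m.goals_against)=1
  2: ids {1, 6, 9, 18, 20, 25} → SUM(m.goals_against)=14
  3: ids {3, 5, 10, 16, 32, 42} → SUM(m.goals_against)=21

Bolt | 1 ; Bracket | 14 ; Bolt | 21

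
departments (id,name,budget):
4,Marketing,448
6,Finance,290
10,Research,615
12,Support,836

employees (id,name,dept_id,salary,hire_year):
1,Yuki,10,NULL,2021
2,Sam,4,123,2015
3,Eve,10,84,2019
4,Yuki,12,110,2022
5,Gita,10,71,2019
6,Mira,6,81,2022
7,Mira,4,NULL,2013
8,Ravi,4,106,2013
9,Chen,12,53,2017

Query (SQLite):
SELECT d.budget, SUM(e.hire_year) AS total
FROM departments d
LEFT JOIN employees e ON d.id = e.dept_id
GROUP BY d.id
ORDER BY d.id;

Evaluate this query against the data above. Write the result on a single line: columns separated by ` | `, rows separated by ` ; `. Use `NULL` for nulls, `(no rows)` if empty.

448 | 6041 ; 290 | 2022 ; 615 | 6059 ; 836 | 4039

LEFT JOIN keeps every departments row; unmatched ones get NULL for employees columns.
Group by departments.id and compute SUM(e.hire_year). SUM over an all-NULL group is NULL.
  4: ids {2, 7, 8} → SUM(e.hire_year)=6041
  6: ids {6} → SUM(e.hire_year)=2022
  10: ids {1, 3, 5} → SUM(e.hire_year)=6059
  12: ids {4, 9} → SUM(e.hire_year)=4039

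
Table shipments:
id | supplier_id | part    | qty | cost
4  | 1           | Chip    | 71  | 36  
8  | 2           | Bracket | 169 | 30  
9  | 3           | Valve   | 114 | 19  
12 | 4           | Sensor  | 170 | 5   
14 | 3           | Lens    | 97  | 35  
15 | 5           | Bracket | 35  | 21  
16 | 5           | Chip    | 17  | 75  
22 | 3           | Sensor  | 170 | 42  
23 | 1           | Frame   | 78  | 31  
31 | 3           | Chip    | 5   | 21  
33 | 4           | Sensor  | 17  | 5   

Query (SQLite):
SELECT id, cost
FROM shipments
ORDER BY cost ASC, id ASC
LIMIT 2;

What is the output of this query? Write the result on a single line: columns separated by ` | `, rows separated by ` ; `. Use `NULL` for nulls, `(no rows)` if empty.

12 | 5 ; 33 | 5

Sort by cost asc, tiebreak id asc: (5, id=12), (5, id=33), (19, id=9), (21, id=15), (21, id=31) …. Take first 2.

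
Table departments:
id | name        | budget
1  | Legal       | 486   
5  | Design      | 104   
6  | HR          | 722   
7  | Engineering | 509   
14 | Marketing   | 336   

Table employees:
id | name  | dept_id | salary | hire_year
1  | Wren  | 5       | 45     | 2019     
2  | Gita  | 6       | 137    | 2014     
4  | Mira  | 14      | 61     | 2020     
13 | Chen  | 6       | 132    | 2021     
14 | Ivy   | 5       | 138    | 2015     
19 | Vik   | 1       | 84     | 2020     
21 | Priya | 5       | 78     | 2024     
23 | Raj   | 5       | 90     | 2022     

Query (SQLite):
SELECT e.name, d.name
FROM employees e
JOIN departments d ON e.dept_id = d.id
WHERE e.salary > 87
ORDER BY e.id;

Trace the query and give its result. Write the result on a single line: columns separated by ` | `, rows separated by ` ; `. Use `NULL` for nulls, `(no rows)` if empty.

Each employees row matches the departments row where dept_id = departments.id.
Then keep rows with e.salary > 87.

Gita | HR ; Chen | HR ; Ivy | Design ; Raj | Design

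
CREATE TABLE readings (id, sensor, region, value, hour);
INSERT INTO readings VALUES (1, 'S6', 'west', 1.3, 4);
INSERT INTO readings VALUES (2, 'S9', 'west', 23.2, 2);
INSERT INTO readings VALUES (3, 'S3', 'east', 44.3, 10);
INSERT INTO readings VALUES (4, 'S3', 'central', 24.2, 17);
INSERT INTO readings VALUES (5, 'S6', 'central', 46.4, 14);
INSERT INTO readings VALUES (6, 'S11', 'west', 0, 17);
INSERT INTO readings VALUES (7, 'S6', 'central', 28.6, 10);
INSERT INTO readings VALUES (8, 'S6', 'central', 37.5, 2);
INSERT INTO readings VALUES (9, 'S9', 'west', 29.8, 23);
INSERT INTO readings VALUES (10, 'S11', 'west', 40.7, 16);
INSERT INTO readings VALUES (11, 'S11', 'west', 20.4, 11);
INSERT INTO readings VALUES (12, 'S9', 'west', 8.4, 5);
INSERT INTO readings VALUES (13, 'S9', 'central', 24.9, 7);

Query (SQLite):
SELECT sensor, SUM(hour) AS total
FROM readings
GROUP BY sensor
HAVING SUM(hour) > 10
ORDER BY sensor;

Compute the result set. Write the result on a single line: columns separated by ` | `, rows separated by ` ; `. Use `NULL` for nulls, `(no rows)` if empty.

S11 | 44 ; S3 | 27 ; S6 | 30 ; S9 | 37

Partition readings by sensor; compute SUM(hour) within each group.
HAVING: keep groups where SUM(hour) > 10.
  S11: ids {6, 10, 11} → SUM(hour)=44
  S3: ids {3, 4} → SUM(hour)=27
  S6: ids {1, 5, 7, 8} → SUM(hour)=30
  S9: ids {2, 9, 12, 13} → SUM(hour)=37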